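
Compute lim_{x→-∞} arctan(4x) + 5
Evaluate the dominant behaviour as x → -∞; each term tends to a finite value or vanishes.
Limit = 5 - π/2.

Final answer: 5 - π/2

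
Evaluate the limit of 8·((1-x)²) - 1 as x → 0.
Direct substitution at x = 0 gives 7.

Final answer: 7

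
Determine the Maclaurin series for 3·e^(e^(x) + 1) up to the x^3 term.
5·x^3·e^(2)/2 + 3·x^2·e^(2) + 3·x·e^(2) + 3·e^(2)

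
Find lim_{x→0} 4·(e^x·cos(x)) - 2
Direct substitution at x = 0 gives 2.

Final answer: 2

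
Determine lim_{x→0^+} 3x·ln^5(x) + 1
The product is a 0·∞ indeterminate form at x → 0⁺.
Rewrite the product as 3·ln^5(x) / x^(-1) and apply L'Hôpital, or use the standard hierarchy x^(-1) ≫ |ln x|^5 as x → 0⁺.
The indeterminate product → 0, so the limit = 1.

Final answer: 1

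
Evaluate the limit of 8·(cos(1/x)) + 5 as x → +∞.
Evaluate the dominant behaviour as x → +∞; each term tends to a finite value or vanishes.
Limit = 13.

Final answer: 13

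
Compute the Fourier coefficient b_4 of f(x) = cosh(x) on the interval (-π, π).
b_4 = (1/π) ∫_{-π}^{π} f(x)·sin(4x) dx.
Evaluate the integral (use parity and integration by parts as needed): b_4 = 0.

Final answer: 0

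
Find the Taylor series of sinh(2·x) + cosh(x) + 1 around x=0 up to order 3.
4·x^3/3 + x^2/2 + 2·x + 2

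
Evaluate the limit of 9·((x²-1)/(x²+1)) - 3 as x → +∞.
Evaluate the dominant behaviour as x → +∞; each term tends to a finite value or vanishes.
Limit = 6.

Final answer: 6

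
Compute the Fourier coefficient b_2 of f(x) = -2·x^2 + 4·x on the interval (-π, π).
b_2 = (1/π) ∫_{-π}^{π} f(x)·sin(2x) dx.
Evaluate the integral (use parity and integration by parts as needed): b_2 = -4.

Final answer: -4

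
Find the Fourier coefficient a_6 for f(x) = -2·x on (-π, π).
a_6 = (1/π) ∫_{-π}^{π} f(x)·cos(6x) dx.
Evaluate the integral (use parity and integration by parts as needed): a_6 = 0.

Final answer: 0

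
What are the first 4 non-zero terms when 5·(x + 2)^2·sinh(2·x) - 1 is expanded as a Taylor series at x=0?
110·x^3/3 + 40·x^2 + 40·x - 1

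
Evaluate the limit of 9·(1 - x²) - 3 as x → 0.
Direct substitution at x = 0 gives 6.

Final answer: 6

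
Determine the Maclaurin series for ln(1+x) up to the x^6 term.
-x^6/6 + x^5/5 - x^4/4 + x^3/3 - x^2/2 + x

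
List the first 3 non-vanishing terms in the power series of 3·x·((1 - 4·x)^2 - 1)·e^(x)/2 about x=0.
18·x^4 + 12·x^3 - 12·x^2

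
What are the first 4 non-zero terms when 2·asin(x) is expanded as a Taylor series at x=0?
5·x^7/56 + 3·x^5/20 + x^3/3 + 2·x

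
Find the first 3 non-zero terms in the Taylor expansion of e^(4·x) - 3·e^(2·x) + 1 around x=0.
2·x^2 - 2·x - 1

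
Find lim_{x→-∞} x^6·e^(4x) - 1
The product is a 0·∞ indeterminate form at x → -∞.
Rewrite the product as x^6 / e^(-4x) (an ∞/∞ form) and apply L'Hôpital, or use the standard hierarchy e^(4|x|) ≫ |x^6| as x → -∞.
The indeterminate product → 0, so the limit = -1.

Final answer: -1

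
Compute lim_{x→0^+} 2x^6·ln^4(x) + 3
The product is a 0·∞ indeterminate form at x → 0⁺.
Rewrite the product as 2·ln^4(x) / x^(-6) and apply L'Hôpital, or use the standard hierarchy x^(-6) ≫ |ln x|^4 as x → 0⁺.
The indeterminate product → 0, so the limit = 3.

Final answer: 3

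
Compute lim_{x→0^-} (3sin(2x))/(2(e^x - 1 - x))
Both numerator and denominator → 0 as x → 0^-; this is a 0/0 indeterminate form.
Expand each to leading order near x = 0: numerator ~ 6·x, denominator ~ x^2.
The limit of the ratio is -∞.

Final answer: -∞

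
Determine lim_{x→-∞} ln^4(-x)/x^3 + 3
The quotient is an ∞/∞ indeterminate form as x → -∞.
Compare growth rates of the dominant terms (exponentials ≫ polynomials ≫ logarithms), or apply L'Hôpital's rule; the quotient → 0.
Adding the constant: 0 + 3 = 3. Limit = 3.

Final answer: 3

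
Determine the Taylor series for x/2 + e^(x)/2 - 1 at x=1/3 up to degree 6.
-5/6 + e^(1/3)/2 + (1/2 + e^(1/3)/2)·(x - 1/3) + e^(1/3)·(x - 1/3)^2/4 + e^(1/3)·(x - 1/3)^3/12 + e^(1/3)·(x - 1/3)^4/48 + e^(1/3)·(x - 1/3)^5/240 + e^(1/3)·(x - 1/3)^6/1440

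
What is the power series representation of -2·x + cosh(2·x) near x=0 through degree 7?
4·x^6/45 + 2·x^4/3 + 2·x^2 - 2·x + 1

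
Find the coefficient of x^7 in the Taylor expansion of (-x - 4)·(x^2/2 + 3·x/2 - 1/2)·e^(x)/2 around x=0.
Expand to order 7: (-x - 4)·(x^2/2 + 3·x/2 - 1/2)·e^(x)/2 = -577·x^7/20160 - 49·x^6/360 - 251·x^5/480 - 37·x^4/24 - 77·x^3/24 - 4·x^2 - 7·x/4 + 1 + O(x^8).
The coefficient of x^7 is -577/20160.

Final answer: -577/20160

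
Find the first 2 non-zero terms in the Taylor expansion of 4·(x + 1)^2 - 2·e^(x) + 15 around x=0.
6·x + 17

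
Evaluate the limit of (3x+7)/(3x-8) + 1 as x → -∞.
Evaluate the dominant behaviour as x → -∞; each term tends to a finite value or vanishes.
Limit = 2.

Final answer: 2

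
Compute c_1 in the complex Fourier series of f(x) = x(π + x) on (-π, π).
Compute the real Fourier coefficients first: a_1 = -4, b_1 = 2·π.
Then c_1 = (a_1 − i·b_1)/2 = -2 - i·π.

Final answer: -2 - i·π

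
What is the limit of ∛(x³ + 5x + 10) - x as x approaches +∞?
This is an ∞ − ∞ indeterminate form.
Multiply by (A² + AB + B²)/(A² + AB + B²) where A = ∛(x³+5x + 10), B = x to use A³ − B³ = (A−B)(A²+AB+B²); the x³ terms cancel, leaving (5x + 10)/(A²+AB+B²) with denominator ~ 3x², so the limit is 0.
Limit = 0.

Final answer: 0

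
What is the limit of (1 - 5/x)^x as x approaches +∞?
As x → +∞: this is the defining limit (1 - 5/x)^x → e^(-5).
Limit = e^(-5).

Final answer: e^(-5)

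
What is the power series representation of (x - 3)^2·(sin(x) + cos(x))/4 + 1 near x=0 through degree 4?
7·x^4/32 + 5·x^3/8 - 19·x^2/8 + 3·x/4 + 13/4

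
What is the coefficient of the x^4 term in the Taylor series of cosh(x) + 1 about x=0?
Expand to order 4: cosh(x) + 1 = x^4/24 + x^2/2 + 2 + O(x^5).
The coefficient of x^4 is 1/24.

Final answer: 1/24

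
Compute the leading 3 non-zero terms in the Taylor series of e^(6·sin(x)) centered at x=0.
18·x^2 + 6·x + 1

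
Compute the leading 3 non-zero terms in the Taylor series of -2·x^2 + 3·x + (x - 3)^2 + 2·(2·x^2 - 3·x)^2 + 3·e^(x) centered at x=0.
-47·x^3/2 + 37·x^2/2 + 12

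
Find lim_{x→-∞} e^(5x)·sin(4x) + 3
Evaluate the dominant behaviour as x → -∞; each term tends to a finite value or vanishes.
Limit = 3.

Final answer: 3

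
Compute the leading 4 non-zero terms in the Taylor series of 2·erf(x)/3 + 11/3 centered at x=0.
2·x^5/(15·√(π)) - 4·x^3/(9·√(π)) + 4·x/(3·√(π)) + 11/3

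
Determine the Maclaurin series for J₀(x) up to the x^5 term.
x^4/64 - x^2/4 + 1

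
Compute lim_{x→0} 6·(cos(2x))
Direct substitution at x = 0 gives 6.

Final answer: 6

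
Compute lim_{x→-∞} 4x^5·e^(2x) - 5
The product is a 0·∞ indeterminate form at x → -∞.
Rewrite the product as 4x^5 / e^(-2x) (an ∞/∞ form) and apply L'Hôpital, or use the standard hierarchy e^(2|x|) ≫ |x^5| as x → -∞.
The indeterminate product → 0, so the limit = -5.

Final answer: -5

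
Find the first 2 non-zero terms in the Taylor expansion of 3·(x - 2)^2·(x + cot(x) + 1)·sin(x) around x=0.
12 - 3·x^2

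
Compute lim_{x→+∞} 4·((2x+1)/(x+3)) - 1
Evaluate the dominant behaviour as x → +∞; each term tends to a finite value or vanishes.
Limit = 7.

Final answer: 7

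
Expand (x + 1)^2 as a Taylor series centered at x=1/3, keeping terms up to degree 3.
16/9 + 8·(x - 1/3)/3 + (x - 1/3)^2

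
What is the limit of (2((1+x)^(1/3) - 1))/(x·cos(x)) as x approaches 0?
Both numerator and denominator → 0 as x → 0; this is a 0/0 indeterminate form.
Expand each to leading order near x = 0: numerator ~ 2·x/3, denominator ~ x.
The limit of the ratio is 2/3.

Final answer: 2/3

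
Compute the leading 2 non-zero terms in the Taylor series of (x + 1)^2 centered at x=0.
2·x + 1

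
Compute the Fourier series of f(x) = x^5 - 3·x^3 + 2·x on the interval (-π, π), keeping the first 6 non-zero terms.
(-46·π^2 + 2·π^4 + 280)·sin(x) + (-π^4 - 14 + 8·π^2)·sin(2·x) + (-94·π^2/27 + 296/81 + 2·π^4/3)·sin(3·x) + (-π^4/2 - 115/64 + 17·π^2/8)·sin(4·x) + (-38·π^2/25 + 728/625 + 2·π^4/5)·sin(5·x) + (-π^4/3 - 70/81 + 32·π^2/27)·sin(6·x)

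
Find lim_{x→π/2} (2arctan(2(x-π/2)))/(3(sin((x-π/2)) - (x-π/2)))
Both numerator and denominator → 0 as x → π/2; this is a 0/0 indeterminate form.
Expand each to leading order near x = π/2: numerator ~ 4·(x - π/2), denominator ~ -(x - π/2)^3/2.
The limit of the ratio is -∞.

Final answer: -∞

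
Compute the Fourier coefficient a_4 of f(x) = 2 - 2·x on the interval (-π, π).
a_4 = (1/π) ∫_{-π}^{π} f(x)·cos(4x) dx.
Evaluate the integral (use parity and integration by parts as needed): a_4 = 0.

Final answer: 0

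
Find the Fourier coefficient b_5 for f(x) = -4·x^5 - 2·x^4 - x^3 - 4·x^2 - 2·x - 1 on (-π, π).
b_5 = (1/π) ∫_{-π}^{π} f(x)·sin(5x) dx.
Evaluate the integral (use parity and integration by parts as needed): b_5 = -8·π^4/5 - 632/625 + 22·π^2/25.

Final answer: -8·π^4/5 - 632/625 + 22·π^2/25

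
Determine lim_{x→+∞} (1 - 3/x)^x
As x → +∞: this is the defining limit (1 - 3/x)^x → e^(-3).
Limit = e^(-3).

Final answer: e^(-3)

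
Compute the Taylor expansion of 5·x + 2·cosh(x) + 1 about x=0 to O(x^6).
x^4/12 + x^2 + 5·x + 3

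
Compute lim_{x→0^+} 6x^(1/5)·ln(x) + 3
The product is a 0·∞ indeterminate form at x → 0⁺.
Rewrite the product as 6·ln(x) / x^(-1/5) and apply L'Hôpital, or use the standard hierarchy x^(-1/5) ≫ |ln x| as x → 0⁺.
The indeterminate product → 0, so the limit = 3.

Final answer: 3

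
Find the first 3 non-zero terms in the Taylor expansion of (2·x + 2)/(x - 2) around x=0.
-3·x^2/4 - 3·x/2 - 1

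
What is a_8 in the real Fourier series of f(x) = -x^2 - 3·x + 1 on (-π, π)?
a_8 = (1/π) ∫_{-π}^{π} f(x)·cos(8x) dx.
Evaluate the integral (use parity and integration by parts as needed): a_8 = -1/16.

Final answer: -1/16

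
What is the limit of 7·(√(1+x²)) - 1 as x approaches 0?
Direct substitution at x = 0 gives 6.

Final answer: 6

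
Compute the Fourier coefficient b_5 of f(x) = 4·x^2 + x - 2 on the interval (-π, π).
b_5 = (1/π) ∫_{-π}^{π} f(x)·sin(5x) dx.
Evaluate the integral (use parity and integration by parts as needed): b_5 = 2/5.

Final answer: 2/5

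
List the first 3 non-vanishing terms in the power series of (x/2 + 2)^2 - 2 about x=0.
x^2/4 + 2·x + 2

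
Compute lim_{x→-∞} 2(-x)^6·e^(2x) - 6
The product is a 0·∞ indeterminate form at x → -∞.
Rewrite the product as 2(-x)^6 / e^(-2x) (an ∞/∞ form) and apply L'Hôpital, or use the standard hierarchy e^(2|x|) ≫ |(-x)^6| as x → -∞.
The indeterminate product → 0, so the limit = -6.

Final answer: -6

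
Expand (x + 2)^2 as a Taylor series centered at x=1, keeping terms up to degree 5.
9 + 6·(x - 1) + (x - 1)^2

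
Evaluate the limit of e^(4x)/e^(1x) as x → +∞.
This is an ∞/∞ indeterminate form as x → +∞.
Rewrite e^(4x)/e^(1x) = e^((4−1)x) = e^(3x); the exponent coefficient is 3 > 0 so e^(3x) → ∞.
Limit = ∞.

Final answer: ∞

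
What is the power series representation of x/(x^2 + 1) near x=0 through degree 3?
-x^3 + x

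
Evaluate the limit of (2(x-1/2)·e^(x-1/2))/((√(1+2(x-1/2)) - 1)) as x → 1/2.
Both numerator and denominator → 0 as x → 1/2; this is a 0/0 indeterminate form.
Expand each to leading order near x = 1/2: numerator ~ 2·(x - 1/2), denominator ~ (x - 1/2).
The limit of the ratio is 2.

Final answer: 2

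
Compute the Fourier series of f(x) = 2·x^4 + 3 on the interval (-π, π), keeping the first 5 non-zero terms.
(96 - 16·π^2)·cos(x) + (-6 + 4·π^2)·cos(2·x) + (32/27 - 16·π^2/9)·cos(3·x) + (-3/8 + π^2)·cos(4·x) + 3 + 2·π^4/5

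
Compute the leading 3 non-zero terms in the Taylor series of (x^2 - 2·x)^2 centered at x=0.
x^4 - 4·x^3 + 4·x^2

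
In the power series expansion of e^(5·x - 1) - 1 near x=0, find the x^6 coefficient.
Expand to order 6: e^(5·x - 1) - 1 = 3125·x^6·e^(-1)/144 + 625·x^5·e^(-1)/24 + 625·x^4·e^(-1)/24 + 125·x^3·e^(-1)/6 + 25·x^2·e^(-1)/2 + 5·x·e^(-1) - 1 + e^(-1) + O(x^7).
The coefficient of x^6 is 3125·e^(-1)/144.

Final answer: 3125·e^(-1)/144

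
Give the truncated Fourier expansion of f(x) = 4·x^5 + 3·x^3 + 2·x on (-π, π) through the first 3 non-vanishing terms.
(-154·π^2 + 8·π^4 + 928)·sin(x) + (-4·π^4 - 55/2 + 17·π^2)·sin(2·x) + (-106·π^2/27 + 320/81 + 8·π^4/3)·sin(3·x)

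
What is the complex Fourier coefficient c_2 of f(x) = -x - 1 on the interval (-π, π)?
Compute the real Fourier coefficients first: a_2 = 0, b_2 = 1.
Then c_2 = (a_2 − i·b_2)/2 = -i/2.

Final answer: -i/2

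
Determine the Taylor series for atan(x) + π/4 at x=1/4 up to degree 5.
atan(1/4) + π/4 + 16·(x - 1/4)/17 - 64·(x - 1/4)^2/289 - 3328·(x - 1/4)^3/14739 + 15360·(x - 1/4)^4/83521 + 413696·(x - 1/4)^5/7099285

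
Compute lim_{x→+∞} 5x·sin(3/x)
As x → +∞: let u = 3/x → 0⁺; then 5·x·sin(3/x) = 5·3·sin(u)/u → 5·3·1 = 15.
Limit = 15.

Final answer: 15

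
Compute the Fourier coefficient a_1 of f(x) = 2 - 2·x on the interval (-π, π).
a_1 = (1/π) ∫_{-π}^{π} f(x)·cos(1x) dx.
Evaluate the integral (use parity and integration by parts as needed): a_1 = 0.

Final answer: 0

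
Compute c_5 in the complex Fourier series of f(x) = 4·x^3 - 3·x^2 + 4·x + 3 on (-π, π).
Compute the real Fourier coefficients first: a_5 = 12/25, b_5 = 152/125 + 8·π^2/5.
Then c_5 = (a_5 − i·b_5)/2 = 6/25 - 4·i·π^2/5 - 76·i/125.

Final answer: 6/25 - 4·i·π^2/5 - 76·i/125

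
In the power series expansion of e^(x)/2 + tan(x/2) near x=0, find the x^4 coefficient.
Expand to order 4: e^(x)/2 + tan(x/2) = x^4/48 + x^3/8 + x^2/4 + x + 1/2 + O(x^5).
The coefficient of x^4 is 1/48.

Final answer: 1/48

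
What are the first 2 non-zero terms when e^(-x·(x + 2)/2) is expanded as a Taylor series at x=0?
1 - x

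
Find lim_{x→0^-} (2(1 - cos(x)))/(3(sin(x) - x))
Both numerator and denominator → 0 as x → 0^-; this is a 0/0 indeterminate form.
Expand each to leading order near x = 0: numerator ~ x^2, denominator ~ -x^3/2.
The limit of the ratio is ∞.

Final answer: ∞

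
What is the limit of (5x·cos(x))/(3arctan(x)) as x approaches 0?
Both numerator and denominator → 0 as x → 0; this is a 0/0 indeterminate form.
Expand each to leading order near x = 0: numerator ~ 5·x, denominator ~ 3·x.
The limit of the ratio is 5/3.

Final answer: 5/3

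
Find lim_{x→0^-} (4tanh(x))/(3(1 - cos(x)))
Both numerator and denominator → 0 as x → 0^-; this is a 0/0 indeterminate form.
Expand each to leading order near x = 0: numerator ~ 4·x, denominator ~ 3·x^2/2.
The limit of the ratio is -∞.

Final answer: -∞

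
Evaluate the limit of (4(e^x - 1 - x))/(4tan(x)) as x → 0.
Both numerator and denominator → 0 as x → 0; this is a 0/0 indeterminate form.
Expand each to leading order near x = 0: numerator ~ 2·x^2, denominator ~ 4·x.
The limit of the ratio is 0.

Final answer: 0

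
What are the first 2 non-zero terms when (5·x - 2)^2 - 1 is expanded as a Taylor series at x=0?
3 - 20·x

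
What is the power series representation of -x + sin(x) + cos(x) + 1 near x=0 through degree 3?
-x^3/6 - x^2/2 + 2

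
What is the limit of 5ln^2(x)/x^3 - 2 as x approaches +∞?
The quotient is an ∞/∞ indeterminate form as x → +∞.
The polynomial denominator x^3 dominates the logarithmic numerator (any positive power of x ≫ ln^2(x) as x → ∞), so the quotient → 0.
Adding the constant: 0 - 2 = -2. Limit = -2.

Final answer: -2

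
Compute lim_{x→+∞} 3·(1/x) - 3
Evaluate the dominant behaviour as x → +∞; each term tends to a finite value or vanishes.
Limit = -3.

Final answer: -3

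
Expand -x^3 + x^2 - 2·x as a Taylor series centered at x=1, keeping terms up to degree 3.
-2 - 3·(x - 1) - 2·(x - 1)^2 - (x - 1)^3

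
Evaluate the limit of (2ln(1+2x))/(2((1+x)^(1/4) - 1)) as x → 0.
Both numerator and denominator → 0 as x → 0; this is a 0/0 indeterminate form.
Expand each to leading order near x = 0: numerator ~ 4·x, denominator ~ x/2.
The limit of the ratio is 8.

Final answer: 8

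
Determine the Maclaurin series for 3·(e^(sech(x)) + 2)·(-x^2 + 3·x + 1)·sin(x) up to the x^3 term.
x^3·(-5·e - 7) + x^2·(18 + 9·e) + x·(6 + 3·e)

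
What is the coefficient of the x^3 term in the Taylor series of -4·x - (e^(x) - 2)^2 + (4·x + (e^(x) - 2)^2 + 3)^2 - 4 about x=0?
Expand to order 3: -4·x - (e^(x) - 2)^2 + (4·x + (e^(x) - 2)^2 + 3)^2 - 4 = 14·x^3/3 + 4·x^2 + 14·x + 11 + O(x^4).
The coefficient of x^3 is 14/3.

Final answer: 14/3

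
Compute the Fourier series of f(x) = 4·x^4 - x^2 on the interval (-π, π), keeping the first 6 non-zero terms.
(196 - 32·π^2)·cos(x) + (-13 + 8·π^2)·cos(2·x) + (76/27 - 32·π^2/9)·cos(3·x) + (-1 + 2·π^2)·cos(4·x) + (292/625 - 32·π^2/25)·cos(5·x) - π^2/3 + 4·π^4/5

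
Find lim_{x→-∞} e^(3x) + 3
Evaluate the dominant behaviour as x → -∞; each term tends to a finite value or vanishes.
Limit = 3.

Final answer: 3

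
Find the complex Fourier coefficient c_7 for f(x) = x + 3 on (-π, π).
Compute the real Fourier coefficients first: a_7 = 0, b_7 = 2/7.
Then c_7 = (a_7 − i·b_7)/2 = -i/7.

Final answer: -i/7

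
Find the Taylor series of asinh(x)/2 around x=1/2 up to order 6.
asinh(1/2)/2 + √(5)·(x - 1/2)/5 - √(5)·(x - 1/2)^2/25 - 4·√(5)·(x - 1/2)^3/375 + 2·√(5)·(x - 1/2)^4/125 - 16·√(5)·(x - 1/2)^5/3125 - 176·√(5)·(x - 1/2)^6/46875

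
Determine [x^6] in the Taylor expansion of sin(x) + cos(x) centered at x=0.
Expand to order 6: sin(x) + cos(x) = -x^6/720 + x^5/120 + x^4/24 - x^3/6 - x^2/2 + x + 1 + O(x^7).
The coefficient of x^6 is -1/720.

Final answer: -1/720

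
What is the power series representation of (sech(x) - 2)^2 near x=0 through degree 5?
-x^4/6 + x^2 + 1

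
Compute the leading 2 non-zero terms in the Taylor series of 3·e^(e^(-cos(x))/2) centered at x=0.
3·x^2·e^(-1 + e^(-1)/2)/4 + 3·e^(e^(-1)/2)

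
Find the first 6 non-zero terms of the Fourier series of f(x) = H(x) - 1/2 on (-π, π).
2·sin(x)/π + 2·sin(3·x)/(3·π) + 2·sin(5·x)/(5·π) + 2·sin(7·x)/(7·π) + 2·sin(9·x)/(9·π) + 2·sin(11·x)/(11·π)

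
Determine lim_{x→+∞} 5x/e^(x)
This is an ∞/∞ indeterminate form as x → +∞.
The exponential denominator e^(x) dominates the polynomial numerator (e^x ≫ x as x → ∞), so the quotient → 0.
Limit = 0.

Final answer: 0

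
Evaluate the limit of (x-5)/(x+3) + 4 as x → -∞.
Evaluate the dominant behaviour as x → -∞; each term tends to a finite value or vanishes.
Limit = 5.

Final answer: 5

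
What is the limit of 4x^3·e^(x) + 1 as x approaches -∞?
The product is a 0·∞ indeterminate form at x → -∞.
Rewrite the product as 4x^3 / e^(-x) (an ∞/∞ form) and apply L'Hôpital, or use the standard hierarchy e^(|x|) ≫ |x^3| as x → -∞.
The indeterminate product → 0, so the limit = 1.

Final answer: 1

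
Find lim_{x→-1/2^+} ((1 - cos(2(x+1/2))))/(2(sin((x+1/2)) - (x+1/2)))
Both numerator and denominator → 0 as x → -1/2^+; this is a 0/0 indeterminate form.
Expand each to leading order near x = -1/2: numerator ~ 2·(x + 1/2)^2, denominator ~ -(x + 1/2)^3/3.
The limit of the ratio is -∞.

Final answer: -∞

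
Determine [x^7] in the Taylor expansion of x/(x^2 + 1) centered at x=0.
Expand to order 7: x/(x^2 + 1) = -x^7 + x^5 - x^3 + x + O(x^8).
The coefficient of x^7 is -1.

Final answer: -1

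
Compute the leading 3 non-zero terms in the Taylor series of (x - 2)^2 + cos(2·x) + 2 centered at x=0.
-x^2 - 4·x + 7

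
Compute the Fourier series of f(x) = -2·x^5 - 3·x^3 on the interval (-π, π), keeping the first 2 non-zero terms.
(-444 - 4·π^4 + 74·π^2)·sin(x) + (-7·π^2 + 21/2 + 2·π^4)·sin(2·x)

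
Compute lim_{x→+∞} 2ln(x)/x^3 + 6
The quotient is an ∞/∞ indeterminate form as x → +∞.
The polynomial denominator x^3 dominates the logarithmic numerator (any positive power of x ≫ ln(x) as x → ∞), so the quotient → 0.
Adding the constant: 0 + 6 = 6. Limit = 6.

Final answer: 6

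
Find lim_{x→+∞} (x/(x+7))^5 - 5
As x → +∞: x/(x+7) = 1/(1 + 7/x) → 1, and the 5th power of a limit-1 base also → 1; with the additive constant, 1 - 5 = -4.
Limit = -4.

Final answer: -4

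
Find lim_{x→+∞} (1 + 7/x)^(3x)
As x → +∞: write (1 + 7/x)^(3x) = ((1 + 7/x)^x)^3 → (e^7)^3 = e^21.
Limit = e^(21).

Final answer: e^(21)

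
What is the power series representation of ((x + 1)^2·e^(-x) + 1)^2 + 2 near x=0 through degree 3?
-5·x^3/3 - x^2 + 4·x + 6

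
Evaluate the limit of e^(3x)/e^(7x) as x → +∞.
This is an ∞/∞ indeterminate form as x → +∞.
Rewrite e^(3x)/e^(7x) = e^((3−7)x) = e^(-4x); the exponent coefficient is -4 < 0 so e^(-4x) → 0.
Limit = 0.

Final answer: 0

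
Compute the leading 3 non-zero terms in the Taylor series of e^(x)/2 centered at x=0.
x^2/4 + x/2 + 1/2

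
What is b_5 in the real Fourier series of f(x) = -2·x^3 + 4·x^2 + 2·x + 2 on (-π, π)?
b_5 = (1/π) ∫_{-π}^{π} f(x)·sin(5x) dx.
Evaluate the integral (use parity and integration by parts as needed): b_5 = 124/125 - 4·π^2/5.

Final answer: 124/125 - 4·π^2/5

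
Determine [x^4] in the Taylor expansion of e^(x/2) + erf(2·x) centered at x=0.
Expand to order 4: e^(x/2) + erf(2·x) = x^4/384 + x^3·(1/48 - 16/(3·√(π))) + x^2/8 + x·(1/2 + 4/√(π)) + 1 + O(x^5).
The coefficient of x^4 is 1/384.

Final answer: 1/384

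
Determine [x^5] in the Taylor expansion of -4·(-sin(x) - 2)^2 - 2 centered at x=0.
Expand to order 5: -4·(-sin(x) - 2)^2 - 2 = -2·x^5/15 + 4·x^4/3 + 8·x^3/3 - 4·x^2 - 16·x - 18 + O(x^6).
The coefficient of x^5 is -2/15.

Final answer: -2/15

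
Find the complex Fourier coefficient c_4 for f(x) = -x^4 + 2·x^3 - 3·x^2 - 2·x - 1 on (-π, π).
Compute the real Fourier coefficients first: a_4 = -π^2/2 - 9/16, b_4 = 11/8 - π^2.
Then c_4 = (a_4 − i·b_4)/2 = -π^2/4 - 9/32 - 11·i/16 + i·π^2/2.

Final answer: -π^2/4 - 9/32 - 11·i/16 + i·π^2/2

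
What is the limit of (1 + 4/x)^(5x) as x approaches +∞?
As x → +∞: write (1 + 4/x)^(5x) = ((1 + 4/x)^x)^5 → (e^4)^5 = e^20.
Limit = e^(20).

Final answer: e^(20)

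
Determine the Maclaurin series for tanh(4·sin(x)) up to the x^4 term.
-22·x^3 + 4·x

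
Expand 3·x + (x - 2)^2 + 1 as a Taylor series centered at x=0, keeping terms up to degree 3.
x^2 - x + 5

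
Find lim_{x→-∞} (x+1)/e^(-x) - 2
The quotient is an ∞/∞ indeterminate form as x → -∞.
Compare growth rates of the dominant terms (exponentials ≫ polynomials ≫ logarithms), or apply L'Hôpital's rule; the quotient → 0.
Adding the constant: 0 - 2 = -2. Limit = -2.

Final answer: -2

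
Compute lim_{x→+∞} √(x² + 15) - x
This is an ∞ − ∞ indeterminate form.
Multiply and divide by the conjugate √(x²+15) + x; the x² terms cancel, leaving 15/(√(x²+15)+x) → 0.
Limit = 0.

Final answer: 0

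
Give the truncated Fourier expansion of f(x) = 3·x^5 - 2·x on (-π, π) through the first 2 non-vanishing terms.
(-120·π^2 + 6·π^4 + 716)·sin(x) + (-3·π^4 - 41/2 + 15·π^2)·sin(2·x)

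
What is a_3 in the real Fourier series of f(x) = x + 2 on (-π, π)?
a_3 = (1/π) ∫_{-π}^{π} f(x)·cos(3x) dx.
Evaluate the integral (use parity and integration by parts as needed): a_3 = 0.

Final answer: 0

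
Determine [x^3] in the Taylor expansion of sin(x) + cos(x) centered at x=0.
Expand to order 3: sin(x) + cos(x) = -x^3/6 - x^2/2 + x + 1 + O(x^4).
The coefficient of x^3 is -1/6.

Final answer: -1/6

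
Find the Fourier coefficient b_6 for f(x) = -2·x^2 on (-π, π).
b_6 = (1/π) ∫_{-π}^{π} f(x)·sin(6x) dx.
Evaluate the integral (use parity and integration by parts as needed): b_6 = 0.

Final answer: 0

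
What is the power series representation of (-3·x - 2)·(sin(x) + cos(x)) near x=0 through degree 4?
5·x^4/12 + 11·x^3/6 - 2·x^2 - 5·x - 2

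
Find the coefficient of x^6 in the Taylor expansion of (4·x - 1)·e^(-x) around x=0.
Expand to order 6: (4·x - 1)·e^(-x) = -5·x^6/144 + 7·x^5/40 - 17·x^4/24 + 13·x^3/6 - 9·x^2/2 + 5·x - 1 + O(x^7).
The coefficient of x^6 is -5/144.

Final answer: -5/144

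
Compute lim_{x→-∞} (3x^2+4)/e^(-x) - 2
The quotient is an ∞/∞ indeterminate form as x → -∞.
Compare growth rates of the dominant terms (exponentials ≫ polynomials ≫ logarithms), or apply L'Hôpital's rule; the quotient → 0.
Adding the constant: 0 - 2 = -2. Limit = -2.

Final answer: -2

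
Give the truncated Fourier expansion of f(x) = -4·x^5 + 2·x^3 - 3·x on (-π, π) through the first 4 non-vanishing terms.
(-990 - 8·π^4 + 164·π^2)·sin(x) + (-22·π^2 + 36 + 4·π^4)·sin(2·x) + (-8·π^4/3 - 554/81 + 196·π^2/27)·sin(3·x) + (-7·π^2/2 + 45/16 + 2·π^4)·sin(4·x)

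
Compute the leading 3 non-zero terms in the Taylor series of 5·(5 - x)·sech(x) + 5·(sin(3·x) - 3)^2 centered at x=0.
65·x^2/2 - 95·x + 70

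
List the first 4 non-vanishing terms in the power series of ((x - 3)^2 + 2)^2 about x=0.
-12·x^3 + 58·x^2 - 132·x + 121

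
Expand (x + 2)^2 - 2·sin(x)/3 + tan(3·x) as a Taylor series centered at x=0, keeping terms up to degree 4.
82·x^3/9 + x^2 + 19·x/3 + 4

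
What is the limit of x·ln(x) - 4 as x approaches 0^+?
The product is a 0·∞ indeterminate form at x → 0⁺.
Rewrite the product as ln(x) / x^(-1) and apply L'Hôpital, or use the standard hierarchy x^(-1) ≫ |ln x| as x → 0⁺.
The indeterminate product → 0, so the limit = -4.

Final answer: -4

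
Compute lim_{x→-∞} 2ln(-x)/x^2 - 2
The quotient is an ∞/∞ indeterminate form as x → -∞.
Compare growth rates of the dominant terms (exponentials ≫ polynomials ≫ logarithms), or apply L'Hôpital's rule; the quotient → 0.
Adding the constant: 0 - 2 = -2. Limit = -2.

Final answer: -2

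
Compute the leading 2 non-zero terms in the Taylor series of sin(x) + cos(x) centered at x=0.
x + 1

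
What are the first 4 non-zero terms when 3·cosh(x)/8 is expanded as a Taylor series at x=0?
x^6/1920 + x^4/64 + 3·x^2/16 + 3/8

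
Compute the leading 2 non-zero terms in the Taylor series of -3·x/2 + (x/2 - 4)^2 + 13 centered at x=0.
29 - 11·x/2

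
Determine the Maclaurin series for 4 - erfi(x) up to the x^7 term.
-x^7/(21·√(π)) - x^5/(5·√(π)) - 2·x^3/(3·√(π)) - 2·x/√(π) + 4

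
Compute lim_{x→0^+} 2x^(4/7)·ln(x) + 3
The product is a 0·∞ indeterminate form at x → 0⁺.
Rewrite the product as 2·ln(x) / x^(-4/7) and apply L'Hôpital, or use the standard hierarchy x^(-4/7) ≫ |ln x| as x → 0⁺.
The indeterminate product → 0, so the limit = 3.

Final answer: 3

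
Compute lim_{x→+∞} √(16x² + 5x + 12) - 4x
As x → +∞: multiply by the conjugate to get (5x+12)/(√(16x²+5x+12)+4x); the denominator ~ 8x, so the limit is 5/8.
Limit = 5/8.

Final answer: 5/8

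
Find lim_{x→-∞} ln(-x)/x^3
This is an ∞/∞ indeterminate form as x → -∞.
Compare growth rates of the dominant terms (exponentials ≫ polynomials ≫ logarithms), or apply L'Hôpital's rule; the quotient → 0.
Limit = 0.

Final answer: 0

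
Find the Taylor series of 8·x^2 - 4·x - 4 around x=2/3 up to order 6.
-28/9 + 20·(x - 2/3)/3 + 8·(x - 2/3)^2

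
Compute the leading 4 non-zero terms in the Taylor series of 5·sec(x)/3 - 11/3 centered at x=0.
61·x^6/432 + 25·x^4/72 + 5·x^2/6 - 2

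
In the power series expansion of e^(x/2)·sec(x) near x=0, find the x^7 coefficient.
Expand to order 7: e^(x/2)·sec(x) = 3357·x^7/71680 + 1033·x^6/9216 + 147·x^5/1280 + 35·x^4/128 + 13·x^3/48 + 5·x^2/8 + x/2 + 1 + O(x^8).
The coefficient of x^7 is 3357/71680.

Final answer: 3357/71680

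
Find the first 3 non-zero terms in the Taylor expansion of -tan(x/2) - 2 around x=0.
-x^3/24 - x/2 - 2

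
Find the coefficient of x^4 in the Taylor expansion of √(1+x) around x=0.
Expand to order 4: √(1+x) = -5·x^4/128 + x^3/16 - x^2/8 + x/2 + 1 + O(x^5).
The coefficient of x^4 is -5/128.

Final answer: -5/128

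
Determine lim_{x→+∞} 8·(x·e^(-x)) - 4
Evaluate the dominant behaviour as x → +∞; each term tends to a finite value or vanishes.
Limit = -4.

Final answer: -4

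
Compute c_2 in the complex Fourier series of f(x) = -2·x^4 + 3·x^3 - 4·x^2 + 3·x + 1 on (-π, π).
Compute the real Fourier coefficients first: a_2 = 2 - 4·π^2, b_2 = 3/2 - 3·π^2.
Then c_2 = (a_2 − i·b_2)/2 = -2·π^2 + 1 - 3·i/4 + 3·i·π^2/2.

Final answer: -2·π^2 + 1 - 3·i/4 + 3·i·π^2/2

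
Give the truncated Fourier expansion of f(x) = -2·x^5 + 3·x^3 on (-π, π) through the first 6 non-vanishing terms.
(-516 - 4·π^4 + 86·π^2)·sin(x) + (-13·π^2 + 39/2 + 2·π^4)·sin(2·x) + (-4·π^4/3 - 268/81 + 134·π^2/27)·sin(3·x) + (-11·π^2/4 + 33/32 + π^4)·sin(4·x) + (-4·π^4/5 - 276/625 + 46·π^2/25)·sin(5·x) + (-37·π^2/27 + 37/162 + 2·π^4/3)·sin(6·x)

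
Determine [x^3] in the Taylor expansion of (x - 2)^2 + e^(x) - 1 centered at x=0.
Expand to order 3: (x - 2)^2 + e^(x) - 1 = x^3/6 + 3·x^2/2 - 3·x + 4 + O(x^4).
The coefficient of x^3 is 1/6.

Final answer: 1/6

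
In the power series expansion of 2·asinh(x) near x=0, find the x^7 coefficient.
Expand to order 7: 2·asinh(x) = -5·x^7/56 + 3·x^5/20 - x^3/3 + 2·x + O(x^8).
The coefficient of x^7 is -5/56.

Final answer: -5/56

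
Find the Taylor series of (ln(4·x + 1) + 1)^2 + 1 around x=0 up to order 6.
78848·x^6/45 - 6656·x^5/15 + 320·x^4/3 - 64·x^3/3 + 8·x + 2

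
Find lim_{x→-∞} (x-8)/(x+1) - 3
Evaluate the dominant behaviour as x → -∞; each term tends to a finite value or vanishes.
Limit = -2.

Final answer: -2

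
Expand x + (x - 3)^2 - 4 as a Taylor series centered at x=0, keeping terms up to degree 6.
x^2 - 5·x + 5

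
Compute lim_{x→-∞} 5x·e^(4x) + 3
The product is a 0·∞ indeterminate form at x → -∞.
Rewrite the product as 5x / e^(-4x) (an ∞/∞ form) and apply L'Hôpital, or use the standard hierarchy e^(4|x|) ≫ |x| as x → -∞.
The indeterminate product → 0, so the limit = 3.

Final answer: 3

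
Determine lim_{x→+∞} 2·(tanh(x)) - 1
Evaluate the dominant behaviour as x → +∞; each term tends to a finite value or vanishes.
Limit = 1.

Final answer: 1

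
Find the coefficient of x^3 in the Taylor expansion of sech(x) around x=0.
Expand to order 3: sech(x) = 1 - x^2/2 + O(x^4).
The coefficient of x^3 is 0.

Final answer: 0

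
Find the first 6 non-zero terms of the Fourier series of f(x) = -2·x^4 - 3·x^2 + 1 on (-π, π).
(-84 + 16·π^2)·cos(x) + (3 - 4·π^2)·cos(2·x) + (4/27 + 16·π^2/9)·cos(3·x) + (-π^2 - 3/8)·cos(4·x) + (204/625 + 16·π^2/25)·cos(5·x) - 2·π^4/5 - π^2 + 1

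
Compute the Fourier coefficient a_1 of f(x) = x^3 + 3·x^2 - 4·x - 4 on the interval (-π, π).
a_1 = (1/π) ∫_{-π}^{π} f(x)·cos(1x) dx.
Evaluate the integral (use parity and integration by parts as needed): a_1 = -12.

Final answer: -12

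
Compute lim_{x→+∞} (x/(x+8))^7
As x → +∞: x/(x+8) = 1/(1 + 8/x) → 1, and the 7th power of a limit-1 base also → 1.
Limit = 1.

Final answer: 1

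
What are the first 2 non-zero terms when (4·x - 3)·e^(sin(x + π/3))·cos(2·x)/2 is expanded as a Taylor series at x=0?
5·x·e^(√(3)/2)/4 - 3·e^(√(3)/2)/2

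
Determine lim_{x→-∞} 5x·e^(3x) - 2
The product is a 0·∞ indeterminate form at x → -∞.
Rewrite the product as 5x / e^(-3x) (an ∞/∞ form) and apply L'Hôpital, or use the standard hierarchy e^(3|x|) ≫ |x| as x → -∞.
The indeterminate product → 0, so the limit = -2.

Final answer: -2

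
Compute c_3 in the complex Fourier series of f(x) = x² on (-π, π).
Compute the real Fourier coefficients first: a_3 = -4/9, b_3 = 0.
Then c_3 = (a_3 − i·b_3)/2 = -2/9.

Final answer: -2/9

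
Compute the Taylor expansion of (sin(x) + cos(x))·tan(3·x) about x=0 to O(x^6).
1121·x^5/40 + 17·x^4/2 + 15·x^3/2 + 3·x^2 + 3·x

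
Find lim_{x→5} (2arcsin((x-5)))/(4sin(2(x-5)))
Both numerator and denominator → 0 as x → 5; this is a 0/0 indeterminate form.
Expand each to leading order near x = 5: numerator ~ 2·(x - 5), denominator ~ 8·(x - 5).
The limit of the ratio is 1/4.

Final answer: 1/4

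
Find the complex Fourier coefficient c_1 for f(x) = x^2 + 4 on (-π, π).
Compute the real Fourier coefficients first: a_1 = -4, b_1 = 0.
Then c_1 = (a_1 − i·b_1)/2 = -2.

Final answer: -2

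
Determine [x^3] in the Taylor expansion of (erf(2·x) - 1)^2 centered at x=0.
Expand to order 3: (erf(2·x) - 1)^2 = 32·x^3/(3·√(π)) + 16·x^2/π - 8·x/√(π) + 1 + O(x^4).
The coefficient of x^3 is 32/(3·√(π)).

Final answer: 32/(3·√(π))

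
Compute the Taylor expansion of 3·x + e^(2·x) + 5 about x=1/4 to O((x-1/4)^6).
e^(1/2) + 23/4 + (3 + 2·e^(1/2))·(x - 1/4) + 2·e^(1/2)·(x - 1/4)^2 + 4·e^(1/2)·(x - 1/4)^3/3 + 2·e^(1/2)·(x - 1/4)^4/3 + 4·e^(1/2)·(x - 1/4)^5/15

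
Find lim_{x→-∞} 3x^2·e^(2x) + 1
The product is a 0·∞ indeterminate form at x → -∞.
Rewrite the product as 3x^2 / e^(-2x) (an ∞/∞ form) and apply L'Hôpital, or use the standard hierarchy e^(2|x|) ≫ |x^2| as x → -∞.
The indeterminate product → 0, so the limit = 1.

Final answer: 1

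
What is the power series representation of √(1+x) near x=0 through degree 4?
-5·x^4/128 + x^3/16 - x^2/8 + x/2 + 1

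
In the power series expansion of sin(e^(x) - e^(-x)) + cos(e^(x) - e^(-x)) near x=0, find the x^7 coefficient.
Expand to order 7: sin(e^(x) - e^(-x)) + cos(e^(x) - e^(-x)) = 19·x^7/360 + 4·x^6/15 - 23·x^5/60 - x^3 - 2·x^2 + 2·x + 1 + O(x^8).
The coefficient of x^7 is 19/360.

Final answer: 19/360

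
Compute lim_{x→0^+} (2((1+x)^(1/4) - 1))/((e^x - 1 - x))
Both numerator and denominator → 0 as x → 0^+; this is a 0/0 indeterminate form.
Expand each to leading order near x = 0: numerator ~ x/2, denominator ~ x^2/2.
The limit of the ratio is ∞.

Final answer: ∞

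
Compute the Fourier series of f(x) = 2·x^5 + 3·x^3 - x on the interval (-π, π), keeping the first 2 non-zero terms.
(-74·π^2 + 4·π^4 + 442)·sin(x) + (-2·π^4 - 19/2 + 7·π^2)·sin(2·x)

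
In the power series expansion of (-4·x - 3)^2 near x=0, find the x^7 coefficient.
Expand to order 7: (-4·x - 3)^2 = 16·x^2 + 24·x + 9 + O(x^8).
The coefficient of x^7 is 0.

Final answer: 0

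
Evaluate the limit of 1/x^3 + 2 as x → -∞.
Evaluate the dominant behaviour as x → -∞; each term tends to a finite value or vanishes.
Limit = 2.

Final answer: 2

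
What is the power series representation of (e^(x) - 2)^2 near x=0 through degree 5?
7·x^5/30 + x^4/2 + 2·x^3/3 - 2·x + 1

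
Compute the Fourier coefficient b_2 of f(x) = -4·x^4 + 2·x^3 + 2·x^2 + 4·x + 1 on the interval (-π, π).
b_2 = (1/π) ∫_{-π}^{π} f(x)·sin(2x) dx.
Evaluate the integral (use parity and integration by parts as needed): b_2 = -2·π^2 - 1.

Final answer: -2·π^2 - 1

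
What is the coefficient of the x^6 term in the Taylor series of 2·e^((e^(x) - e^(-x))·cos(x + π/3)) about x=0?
Expand to order 6: 2·e^((e^(x) - e^(-x))·cos(x + π/3)) = x^6·(517/360 - 71·√(3)/180) + x^5·(√(3)/3 + 157/60) + x^4·(29/12 - √(3)) + x^3·(-2·√(3) - 1/3) + x^2·(1 - 2·√(3)) + 2·x + 2 + O(x^7).
The coefficient of x^6 is 517/360 - 71·√(3)/180.

Final answer: 517/360 - 71·√(3)/180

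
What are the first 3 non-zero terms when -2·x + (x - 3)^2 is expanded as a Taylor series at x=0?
x^2 - 8·x + 9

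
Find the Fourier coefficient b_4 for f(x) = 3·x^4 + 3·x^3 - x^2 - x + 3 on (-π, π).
b_4 = (1/π) ∫_{-π}^{π} f(x)·sin(4x) dx.
Evaluate the integral (use parity and integration by parts as needed): b_4 = 17/16 - 3·π^2/2.

Final answer: 17/16 - 3·π^2/2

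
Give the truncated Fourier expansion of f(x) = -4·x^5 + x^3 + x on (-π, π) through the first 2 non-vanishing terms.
(-970 - 8·π^4 + 162·π^2)·sin(x) + (-21·π^2 + 61/2 + 4·π^4)·sin(2·x)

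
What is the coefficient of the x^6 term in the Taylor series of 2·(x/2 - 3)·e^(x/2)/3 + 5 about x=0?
Expand to order 6: 2·(x/2 - 3)·e^(x/2)/3 + 5 = x^6/23040 + x^5/2880 + x^4/576 - x^2/12 - 2·x/3 + 3 + O(x^7).
The coefficient of x^6 is 1/23040.

Final answer: 1/23040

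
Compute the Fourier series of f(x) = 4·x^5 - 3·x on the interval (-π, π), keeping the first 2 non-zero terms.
(-160·π^2 + 8·π^4 + 954)·sin(x) + (-4·π^4 - 27 + 20·π^2)·sin(2·x)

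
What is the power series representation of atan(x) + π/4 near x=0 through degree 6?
x^5/5 - x^3/3 + x + π/4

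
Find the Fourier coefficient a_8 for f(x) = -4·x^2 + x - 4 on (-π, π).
a_8 = (1/π) ∫_{-π}^{π} f(x)·cos(8x) dx.
Evaluate the integral (use parity and integration by parts as needed): a_8 = -1/4.

Final answer: -1/4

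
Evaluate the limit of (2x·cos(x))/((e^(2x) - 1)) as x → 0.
Both numerator and denominator → 0 as x → 0; this is a 0/0 indeterminate form.
Expand each to leading order near x = 0: numerator ~ 2·x, denominator ~ 2·x.
The limit of the ratio is 1.

Final answer: 1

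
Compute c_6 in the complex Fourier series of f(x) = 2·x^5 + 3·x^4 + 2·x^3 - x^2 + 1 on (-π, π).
Compute the real Fourier coefficients first: a_6 = -2/9 + 2·π^2/3, b_6 = -2·π^4/3 - 8·π^2/27 + 4/81.
Then c_6 = (a_6 − i·b_6)/2 = -1/9 + π^2/3 - 2·i/81 + 4·i·π^2/27 + i·π^4/3.

Final answer: -1/9 + π^2/3 - 2·i/81 + 4·i·π^2/27 + i·π^4/3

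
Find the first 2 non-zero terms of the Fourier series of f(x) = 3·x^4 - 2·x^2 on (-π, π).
(152 - 24·π^2)·cos(x) - 2·π^2/3 + 3·π^4/5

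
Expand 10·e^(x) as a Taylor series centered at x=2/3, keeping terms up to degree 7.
10·e^(2/3) + 10·e^(2/3)·(x - 2/3) + 5·e^(2/3)·(x - 2/3)^2 + 5·e^(2/3)·(x - 2/3)^3/3 + 5·e^(2/3)·(x - 2/3)^4/12 + e^(2/3)·(x - 2/3)^5/12 + e^(2/3)·(x - 2/3)^6/72 + e^(2/3)·(x - 2/3)^7/504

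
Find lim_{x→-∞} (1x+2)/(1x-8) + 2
Evaluate the dominant behaviour as x → -∞; each term tends to a finite value or vanishes.
Limit = 3.

Final answer: 3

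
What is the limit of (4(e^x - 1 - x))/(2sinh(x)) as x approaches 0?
Both numerator and denominator → 0 as x → 0; this is a 0/0 indeterminate form.
Expand each to leading order near x = 0: numerator ~ 2·x^2, denominator ~ 2·x.
The limit of the ratio is 0.

Final answer: 0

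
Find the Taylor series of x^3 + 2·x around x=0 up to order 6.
x^3 + 2·x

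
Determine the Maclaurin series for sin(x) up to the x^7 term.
-x^7/5040 + x^5/120 - x^3/6 + x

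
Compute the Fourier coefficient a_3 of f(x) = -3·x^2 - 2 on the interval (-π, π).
a_3 = (1/π) ∫_{-π}^{π} f(x)·cos(3x) dx.
Evaluate the integral (use parity and integration by parts as needed): a_3 = 4/3.

Final answer: 4/3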